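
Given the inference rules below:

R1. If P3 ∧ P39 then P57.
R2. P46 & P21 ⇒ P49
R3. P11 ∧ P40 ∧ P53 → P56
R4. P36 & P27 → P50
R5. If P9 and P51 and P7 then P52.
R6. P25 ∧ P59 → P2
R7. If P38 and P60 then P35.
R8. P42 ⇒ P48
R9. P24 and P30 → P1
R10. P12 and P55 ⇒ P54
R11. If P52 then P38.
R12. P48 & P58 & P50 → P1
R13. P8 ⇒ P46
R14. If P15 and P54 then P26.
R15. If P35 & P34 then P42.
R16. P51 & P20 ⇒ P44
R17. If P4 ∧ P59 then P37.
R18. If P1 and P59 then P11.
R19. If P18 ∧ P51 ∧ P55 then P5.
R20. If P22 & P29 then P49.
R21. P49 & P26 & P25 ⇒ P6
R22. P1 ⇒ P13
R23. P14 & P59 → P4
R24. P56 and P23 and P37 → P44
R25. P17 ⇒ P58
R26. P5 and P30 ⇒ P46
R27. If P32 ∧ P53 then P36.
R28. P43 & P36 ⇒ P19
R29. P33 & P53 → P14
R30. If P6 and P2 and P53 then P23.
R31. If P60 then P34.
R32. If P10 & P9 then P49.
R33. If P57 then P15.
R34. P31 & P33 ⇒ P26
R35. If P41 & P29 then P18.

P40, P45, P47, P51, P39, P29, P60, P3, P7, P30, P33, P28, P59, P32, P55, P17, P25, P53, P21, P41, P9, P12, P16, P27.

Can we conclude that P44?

Yes

P57  (by R1: P3, P39)
P52  (by R5: P9, P51, P7)
P2  (by R6: P25, P59)
P54  (by R10: P12, P55)
P38  (by R11: P52)
P58  (by R25: P17)
P36  (by R27: P32, P53)
P14  (by R29: P33, P53)
P34  (by R31: P60)
P15  (by R33: P57)
P18  (by R35: P41, P29)
P50  (by R4: P36, P27)
P35  (by R7: P38, P60)
P26  (by R14: P15, P54)
P42  (by R15: P35, P34)
P5  (by R19: P18, P51, P55)
P4  (by R23: P14, P59)
P46  (by R26: P5, P30)
P49  (by R2: P46, P21)
P48  (by R8: P42)
P1  (by R12: P48, P58, P50)
P37  (by R17: P4, P59)
P11  (by R18: P1, P59)
P6  (by R21: P49, P26, P25)
P23  (by R30: P6, P2, P53)
P56  (by R3: P11, P40, P53)
P44  (by R24: P56, P23, P37)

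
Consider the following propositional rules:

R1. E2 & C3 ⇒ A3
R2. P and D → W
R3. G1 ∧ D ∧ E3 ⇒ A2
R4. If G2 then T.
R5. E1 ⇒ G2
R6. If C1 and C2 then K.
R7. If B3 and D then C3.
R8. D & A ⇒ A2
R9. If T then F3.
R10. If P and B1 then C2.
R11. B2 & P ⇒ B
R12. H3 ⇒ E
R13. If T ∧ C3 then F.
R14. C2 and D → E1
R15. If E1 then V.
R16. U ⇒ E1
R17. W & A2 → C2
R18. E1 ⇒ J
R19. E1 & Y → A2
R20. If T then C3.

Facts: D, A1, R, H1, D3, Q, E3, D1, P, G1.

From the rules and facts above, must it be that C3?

W  (by R2: P, D)
A2  (by R3: G1, D, E3)
C2  (by R17: W, A2)
E1  (by R14: C2, D)
G2  (by R5: E1)
T  (by R4: G2)
C3  (by R20: T)

Yes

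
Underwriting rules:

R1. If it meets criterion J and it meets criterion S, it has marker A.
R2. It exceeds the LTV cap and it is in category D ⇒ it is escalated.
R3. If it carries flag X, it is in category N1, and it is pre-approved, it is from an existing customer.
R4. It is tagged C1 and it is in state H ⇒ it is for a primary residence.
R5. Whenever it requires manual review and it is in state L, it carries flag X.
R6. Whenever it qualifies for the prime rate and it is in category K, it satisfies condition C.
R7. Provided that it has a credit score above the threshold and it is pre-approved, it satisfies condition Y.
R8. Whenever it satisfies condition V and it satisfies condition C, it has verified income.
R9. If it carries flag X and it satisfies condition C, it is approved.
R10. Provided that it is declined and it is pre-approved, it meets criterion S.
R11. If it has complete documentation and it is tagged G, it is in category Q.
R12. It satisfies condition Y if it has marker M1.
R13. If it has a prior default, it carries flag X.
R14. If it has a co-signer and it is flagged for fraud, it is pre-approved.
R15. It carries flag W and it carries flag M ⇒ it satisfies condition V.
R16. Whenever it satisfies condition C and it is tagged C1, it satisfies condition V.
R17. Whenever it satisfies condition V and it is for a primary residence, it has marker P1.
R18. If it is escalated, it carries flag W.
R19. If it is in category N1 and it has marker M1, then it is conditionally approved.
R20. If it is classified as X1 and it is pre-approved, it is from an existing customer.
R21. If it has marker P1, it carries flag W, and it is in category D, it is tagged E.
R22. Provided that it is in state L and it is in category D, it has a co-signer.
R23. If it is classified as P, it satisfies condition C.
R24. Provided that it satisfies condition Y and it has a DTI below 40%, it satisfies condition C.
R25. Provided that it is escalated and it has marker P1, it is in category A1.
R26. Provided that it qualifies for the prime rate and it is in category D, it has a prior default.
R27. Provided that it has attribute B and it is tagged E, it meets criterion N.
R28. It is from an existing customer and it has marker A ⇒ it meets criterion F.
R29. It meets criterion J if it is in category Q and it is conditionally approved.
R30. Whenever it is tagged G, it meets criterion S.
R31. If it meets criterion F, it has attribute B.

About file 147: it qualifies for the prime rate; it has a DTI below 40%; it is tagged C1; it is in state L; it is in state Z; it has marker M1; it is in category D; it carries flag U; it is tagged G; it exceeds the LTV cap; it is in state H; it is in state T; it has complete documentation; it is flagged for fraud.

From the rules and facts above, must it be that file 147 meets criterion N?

No

Forward chaining from the given facts derives: is escalated, is for a primary residence, is in category Q, satisfies condition Y, carries flag W, has a co-signer, satisfies condition C, has a prior default, meets criterion S, carries flag X, is pre-approved, satisfies condition V, has marker P1, is tagged E, is in category A1, has verified income, is approved.
The only rule concluding "it meets criterion N" is R27, which needs "it has attribute B"; that is never established.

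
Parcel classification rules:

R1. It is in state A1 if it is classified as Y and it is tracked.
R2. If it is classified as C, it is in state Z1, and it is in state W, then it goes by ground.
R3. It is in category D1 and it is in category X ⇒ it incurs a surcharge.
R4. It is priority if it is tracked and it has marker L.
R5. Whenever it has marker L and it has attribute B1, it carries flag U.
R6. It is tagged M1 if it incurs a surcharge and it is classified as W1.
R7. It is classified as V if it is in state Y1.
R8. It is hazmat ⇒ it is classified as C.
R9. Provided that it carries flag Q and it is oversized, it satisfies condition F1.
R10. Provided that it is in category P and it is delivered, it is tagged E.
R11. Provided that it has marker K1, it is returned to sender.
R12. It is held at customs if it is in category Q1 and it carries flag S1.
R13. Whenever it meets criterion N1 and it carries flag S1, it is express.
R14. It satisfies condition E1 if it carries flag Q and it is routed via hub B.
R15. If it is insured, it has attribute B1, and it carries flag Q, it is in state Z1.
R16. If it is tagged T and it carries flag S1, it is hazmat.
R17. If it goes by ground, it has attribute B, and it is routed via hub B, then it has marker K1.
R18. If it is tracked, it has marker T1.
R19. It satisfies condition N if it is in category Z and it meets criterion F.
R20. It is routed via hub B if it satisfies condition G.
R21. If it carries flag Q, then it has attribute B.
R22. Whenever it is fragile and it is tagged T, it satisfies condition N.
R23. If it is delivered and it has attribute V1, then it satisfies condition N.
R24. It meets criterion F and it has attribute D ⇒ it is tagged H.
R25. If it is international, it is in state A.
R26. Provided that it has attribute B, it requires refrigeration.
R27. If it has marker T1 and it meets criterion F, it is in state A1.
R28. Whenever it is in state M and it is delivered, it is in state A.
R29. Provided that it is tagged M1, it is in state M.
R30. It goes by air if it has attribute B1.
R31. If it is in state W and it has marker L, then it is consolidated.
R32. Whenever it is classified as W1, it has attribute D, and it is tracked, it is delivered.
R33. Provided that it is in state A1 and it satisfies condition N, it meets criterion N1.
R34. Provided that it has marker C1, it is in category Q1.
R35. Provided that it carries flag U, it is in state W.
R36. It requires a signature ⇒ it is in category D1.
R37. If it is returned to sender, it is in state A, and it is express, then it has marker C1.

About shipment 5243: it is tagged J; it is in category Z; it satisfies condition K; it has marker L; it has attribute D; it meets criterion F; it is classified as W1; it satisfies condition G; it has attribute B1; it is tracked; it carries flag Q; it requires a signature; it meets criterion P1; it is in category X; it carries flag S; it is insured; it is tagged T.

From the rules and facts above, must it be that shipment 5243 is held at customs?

No

Forward chaining from the given facts derives: is priority, carries flag U, is in state Z1, has marker T1, satisfies condition N, is routed via hub B, has attribute B, is tagged H, requires refrigeration, is in state A1, goes by air, is delivered, meets criterion N1, is in state W, is in category D1, incurs a surcharge, is tagged M1, satisfies condition E1, is in state M, is consolidated, is in state A.
The only rule concluding "it is held at customs" is R12, which needs "it is in category Q1"; that is never established.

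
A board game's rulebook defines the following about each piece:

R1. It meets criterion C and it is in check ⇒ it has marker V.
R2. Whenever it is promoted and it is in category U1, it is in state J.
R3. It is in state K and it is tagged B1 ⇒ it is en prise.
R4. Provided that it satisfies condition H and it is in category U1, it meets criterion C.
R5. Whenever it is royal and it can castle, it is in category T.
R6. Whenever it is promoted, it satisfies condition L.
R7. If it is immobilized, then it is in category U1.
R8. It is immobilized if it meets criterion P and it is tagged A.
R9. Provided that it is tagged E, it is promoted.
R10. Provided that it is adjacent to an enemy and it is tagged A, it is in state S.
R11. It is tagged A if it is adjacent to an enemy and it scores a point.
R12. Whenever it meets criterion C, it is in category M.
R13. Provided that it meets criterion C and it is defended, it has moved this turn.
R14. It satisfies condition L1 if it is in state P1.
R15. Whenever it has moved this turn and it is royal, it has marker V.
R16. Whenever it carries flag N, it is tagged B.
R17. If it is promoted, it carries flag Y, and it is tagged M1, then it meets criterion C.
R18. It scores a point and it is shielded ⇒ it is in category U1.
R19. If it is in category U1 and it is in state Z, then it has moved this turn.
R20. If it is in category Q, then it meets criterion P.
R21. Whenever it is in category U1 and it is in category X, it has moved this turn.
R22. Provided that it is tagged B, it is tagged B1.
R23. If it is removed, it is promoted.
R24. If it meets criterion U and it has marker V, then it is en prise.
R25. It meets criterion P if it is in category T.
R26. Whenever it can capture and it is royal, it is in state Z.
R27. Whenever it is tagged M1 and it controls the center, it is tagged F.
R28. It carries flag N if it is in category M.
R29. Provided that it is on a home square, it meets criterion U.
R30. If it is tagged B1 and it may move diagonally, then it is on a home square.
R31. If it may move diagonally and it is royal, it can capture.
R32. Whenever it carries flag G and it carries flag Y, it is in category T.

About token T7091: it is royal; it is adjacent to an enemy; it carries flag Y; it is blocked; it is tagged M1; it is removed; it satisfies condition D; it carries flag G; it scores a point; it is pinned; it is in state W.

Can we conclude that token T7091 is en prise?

No

Forward chaining from the given facts derives: is tagged A, is promoted, is in category T, satisfies condition L, is in state S, meets criterion C, meets criterion P, is immobilized, is in category M, carries flag N, is in category U1, is tagged B, is tagged B1, is in state J.
Rules concluding "it is en prise": R3 needs "it is in state K"; R24 needs "it meets criterion U" — none of these are established.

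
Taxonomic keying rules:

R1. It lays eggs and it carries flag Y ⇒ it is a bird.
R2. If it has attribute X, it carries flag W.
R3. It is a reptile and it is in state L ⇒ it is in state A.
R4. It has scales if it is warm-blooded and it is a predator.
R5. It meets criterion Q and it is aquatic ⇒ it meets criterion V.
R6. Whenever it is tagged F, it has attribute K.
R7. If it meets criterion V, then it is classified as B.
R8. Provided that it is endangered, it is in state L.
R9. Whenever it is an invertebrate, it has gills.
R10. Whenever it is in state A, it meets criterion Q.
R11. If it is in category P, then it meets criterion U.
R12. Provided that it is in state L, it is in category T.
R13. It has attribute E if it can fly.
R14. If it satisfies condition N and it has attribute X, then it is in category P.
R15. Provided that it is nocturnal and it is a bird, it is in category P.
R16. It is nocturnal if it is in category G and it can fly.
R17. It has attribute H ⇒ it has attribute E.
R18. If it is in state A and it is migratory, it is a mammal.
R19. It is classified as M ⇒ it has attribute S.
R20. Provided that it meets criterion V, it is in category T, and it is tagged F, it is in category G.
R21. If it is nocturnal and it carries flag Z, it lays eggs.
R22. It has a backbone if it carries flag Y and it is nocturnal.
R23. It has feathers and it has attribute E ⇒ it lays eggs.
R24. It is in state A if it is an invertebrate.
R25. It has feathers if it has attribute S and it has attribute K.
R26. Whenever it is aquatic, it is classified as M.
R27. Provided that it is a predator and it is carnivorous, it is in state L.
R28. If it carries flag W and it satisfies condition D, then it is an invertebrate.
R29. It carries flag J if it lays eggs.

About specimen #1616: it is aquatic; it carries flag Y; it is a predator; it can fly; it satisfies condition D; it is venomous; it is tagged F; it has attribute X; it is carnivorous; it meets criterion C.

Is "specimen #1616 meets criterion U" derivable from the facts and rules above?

By R2 (it has attribute X): it carries flag W.
By R6 (it is tagged F): it has attribute K.
By R13 (it can fly): it has attribute E.
By R26 (it is aquatic): it is classified as M.
By R27 (it is a predator, it is carnivorous): it is in state L.
By R28 (it carries flag W, it satisfies condition D): it is an invertebrate.
By R12 (it is in state L): it is in category T.
By R19 (it is classified as M): it has attribute S.
By R24 (it is an invertebrate): it is in state A.
By R25 (it has attribute S, it has attribute K): it has feathers.
By R10 (it is in state A): it meets criterion Q.
By R23 (it has feathers, it has attribute E): it lays eggs.
By R1 (it lays eggs, it carries flag Y): it is a bird.
By R5 (it meets criterion Q, it is aquatic): it meets criterion V.
By R20 (it meets criterion V, it is in category T, it is tagged F): it is in category G.
By R16 (it is in category G, it can fly): it is nocturnal.
By R15 (it is nocturnal, it is a bird): it is in category P.
By R11 (it is in category P): it meets criterion U.

Yes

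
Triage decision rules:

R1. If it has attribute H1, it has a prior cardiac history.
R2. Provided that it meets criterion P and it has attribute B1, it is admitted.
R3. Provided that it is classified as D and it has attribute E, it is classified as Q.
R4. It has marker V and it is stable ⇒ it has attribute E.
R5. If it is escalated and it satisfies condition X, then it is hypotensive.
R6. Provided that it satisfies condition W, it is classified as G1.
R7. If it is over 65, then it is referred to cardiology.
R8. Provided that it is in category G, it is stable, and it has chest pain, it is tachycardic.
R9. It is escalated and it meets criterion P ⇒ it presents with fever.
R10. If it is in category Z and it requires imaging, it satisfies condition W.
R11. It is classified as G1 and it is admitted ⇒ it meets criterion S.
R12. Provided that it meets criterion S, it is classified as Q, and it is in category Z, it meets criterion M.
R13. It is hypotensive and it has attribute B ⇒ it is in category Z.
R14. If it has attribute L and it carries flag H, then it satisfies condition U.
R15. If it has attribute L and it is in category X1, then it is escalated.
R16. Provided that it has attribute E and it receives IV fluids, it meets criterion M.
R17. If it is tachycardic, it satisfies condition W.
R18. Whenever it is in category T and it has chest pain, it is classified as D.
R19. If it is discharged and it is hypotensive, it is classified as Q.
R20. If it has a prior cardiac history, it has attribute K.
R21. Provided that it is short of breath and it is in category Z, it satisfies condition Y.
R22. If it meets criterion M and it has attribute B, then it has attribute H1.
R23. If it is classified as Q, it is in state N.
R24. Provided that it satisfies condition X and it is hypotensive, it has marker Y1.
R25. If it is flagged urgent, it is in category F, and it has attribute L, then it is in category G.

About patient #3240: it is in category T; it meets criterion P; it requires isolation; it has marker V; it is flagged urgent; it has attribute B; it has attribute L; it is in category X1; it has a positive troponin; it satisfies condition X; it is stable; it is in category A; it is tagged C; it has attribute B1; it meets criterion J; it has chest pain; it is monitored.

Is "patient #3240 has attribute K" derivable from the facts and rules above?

Forward chaining from the given facts derives: is admitted, has attribute E, is escalated, is classified as D, is classified as Q, is hypotensive, presents with fever, is in category Z, is in state N, has marker Y1.
The only rule concluding "it has attribute K" is R20, which needs "it has a prior cardiac history"; that is never established.

No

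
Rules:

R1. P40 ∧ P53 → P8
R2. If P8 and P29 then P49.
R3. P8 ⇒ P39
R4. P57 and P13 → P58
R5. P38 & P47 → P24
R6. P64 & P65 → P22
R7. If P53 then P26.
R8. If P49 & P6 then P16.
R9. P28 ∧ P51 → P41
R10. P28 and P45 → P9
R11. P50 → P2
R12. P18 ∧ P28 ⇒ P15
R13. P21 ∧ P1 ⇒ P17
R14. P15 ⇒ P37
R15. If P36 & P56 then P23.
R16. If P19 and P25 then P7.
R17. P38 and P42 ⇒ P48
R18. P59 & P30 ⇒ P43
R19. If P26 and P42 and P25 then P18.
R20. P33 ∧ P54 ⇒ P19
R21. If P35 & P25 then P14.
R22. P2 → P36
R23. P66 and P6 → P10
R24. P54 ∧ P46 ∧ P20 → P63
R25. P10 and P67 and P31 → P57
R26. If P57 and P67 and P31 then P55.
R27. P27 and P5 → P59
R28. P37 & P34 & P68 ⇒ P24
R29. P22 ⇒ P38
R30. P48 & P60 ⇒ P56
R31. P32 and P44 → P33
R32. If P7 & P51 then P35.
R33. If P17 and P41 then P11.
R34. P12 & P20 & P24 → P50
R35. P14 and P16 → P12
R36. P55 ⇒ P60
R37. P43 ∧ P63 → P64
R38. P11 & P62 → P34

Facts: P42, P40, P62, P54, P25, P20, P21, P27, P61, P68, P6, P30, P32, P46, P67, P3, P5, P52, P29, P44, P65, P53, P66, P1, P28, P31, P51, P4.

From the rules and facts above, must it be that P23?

P8  (by R1: P40, P53)
P49  (by R2: P8, P29)
P26  (by R7: P53)
P16  (by R8: P49, P6)
P41  (by R9: P28, P51)
P17  (by R13: P21, P1)
P18  (by R19: P26, P42, P25)
P10  (by R23: P66, P6)
P63  (by R24: P54, P46, P20)
P57  (by R25: P10, P67, P31)
P55  (by R26: P57, P67, P31)
P59  (by R27: P27, P5)
P33  (by R31: P32, P44)
P11  (by R33: P17, P41)
P60  (by R36: P55)
P34  (by R38: P11, P62)
P15  (by R12: P18, P28)
P37  (by R14: P15)
P43  (by R18: P59, P30)
P19  (by R20: P33, P54)
P24  (by R28: P37, P34, P68)
P64  (by R37: P43, P63)
P22  (by R6: P64, P65)
P7  (by R16: P19, P25)
P38  (by R29: P22)
P35  (by R32: P7, P51)
P48  (by R17: P38, P42)
P14  (by R21: P35, P25)
P56  (by R30: P48, P60)
P12  (by R35: P14, P16)
P50  (by R34: P12, P20, P24)
P2  (by R11: P50)
P36  (by R22: P2)
P23  (by R15: P36, P56)

Yes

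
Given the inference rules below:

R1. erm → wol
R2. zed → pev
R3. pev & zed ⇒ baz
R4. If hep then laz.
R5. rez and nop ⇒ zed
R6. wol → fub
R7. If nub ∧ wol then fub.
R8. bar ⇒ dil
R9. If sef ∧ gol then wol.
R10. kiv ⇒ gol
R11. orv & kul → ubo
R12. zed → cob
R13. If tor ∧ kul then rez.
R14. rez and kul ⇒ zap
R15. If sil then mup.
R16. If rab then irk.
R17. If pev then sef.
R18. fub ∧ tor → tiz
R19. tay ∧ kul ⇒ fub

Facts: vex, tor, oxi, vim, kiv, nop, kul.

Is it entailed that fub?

Yes

gol  (by R10: kiv)
rez  (by R13: tor, kul)
zed  (by R5: rez, nop)
pev  (by R2: zed)
sef  (by R17: pev)
wol  (by R9: sef, gol)
fub  (by R6: wol)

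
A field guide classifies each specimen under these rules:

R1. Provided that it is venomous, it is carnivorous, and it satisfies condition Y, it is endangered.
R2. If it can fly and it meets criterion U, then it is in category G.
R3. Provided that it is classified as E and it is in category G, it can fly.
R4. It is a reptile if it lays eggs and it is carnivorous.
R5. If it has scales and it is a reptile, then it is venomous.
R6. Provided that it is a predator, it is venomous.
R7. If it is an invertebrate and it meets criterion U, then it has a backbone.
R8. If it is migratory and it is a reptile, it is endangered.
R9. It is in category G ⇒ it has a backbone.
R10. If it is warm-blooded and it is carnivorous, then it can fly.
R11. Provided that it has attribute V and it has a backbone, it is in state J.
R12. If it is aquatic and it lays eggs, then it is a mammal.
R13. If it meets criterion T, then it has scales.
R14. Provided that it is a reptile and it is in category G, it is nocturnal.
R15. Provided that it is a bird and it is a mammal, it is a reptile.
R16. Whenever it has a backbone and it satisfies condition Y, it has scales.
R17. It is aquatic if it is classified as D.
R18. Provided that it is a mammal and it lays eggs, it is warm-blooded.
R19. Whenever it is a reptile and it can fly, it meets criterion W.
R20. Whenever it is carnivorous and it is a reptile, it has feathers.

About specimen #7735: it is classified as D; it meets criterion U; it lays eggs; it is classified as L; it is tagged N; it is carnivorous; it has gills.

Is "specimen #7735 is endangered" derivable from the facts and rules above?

No

Forward chaining from the given facts derives: is a reptile, is aquatic, has feathers, is a mammal, is warm-blooded, can fly, meets criterion W, is in category G, has a backbone, is nocturnal.
Rules concluding "it is endangered": R1 needs "it is venomous"; R8 needs "it is migratory" — none of these are established.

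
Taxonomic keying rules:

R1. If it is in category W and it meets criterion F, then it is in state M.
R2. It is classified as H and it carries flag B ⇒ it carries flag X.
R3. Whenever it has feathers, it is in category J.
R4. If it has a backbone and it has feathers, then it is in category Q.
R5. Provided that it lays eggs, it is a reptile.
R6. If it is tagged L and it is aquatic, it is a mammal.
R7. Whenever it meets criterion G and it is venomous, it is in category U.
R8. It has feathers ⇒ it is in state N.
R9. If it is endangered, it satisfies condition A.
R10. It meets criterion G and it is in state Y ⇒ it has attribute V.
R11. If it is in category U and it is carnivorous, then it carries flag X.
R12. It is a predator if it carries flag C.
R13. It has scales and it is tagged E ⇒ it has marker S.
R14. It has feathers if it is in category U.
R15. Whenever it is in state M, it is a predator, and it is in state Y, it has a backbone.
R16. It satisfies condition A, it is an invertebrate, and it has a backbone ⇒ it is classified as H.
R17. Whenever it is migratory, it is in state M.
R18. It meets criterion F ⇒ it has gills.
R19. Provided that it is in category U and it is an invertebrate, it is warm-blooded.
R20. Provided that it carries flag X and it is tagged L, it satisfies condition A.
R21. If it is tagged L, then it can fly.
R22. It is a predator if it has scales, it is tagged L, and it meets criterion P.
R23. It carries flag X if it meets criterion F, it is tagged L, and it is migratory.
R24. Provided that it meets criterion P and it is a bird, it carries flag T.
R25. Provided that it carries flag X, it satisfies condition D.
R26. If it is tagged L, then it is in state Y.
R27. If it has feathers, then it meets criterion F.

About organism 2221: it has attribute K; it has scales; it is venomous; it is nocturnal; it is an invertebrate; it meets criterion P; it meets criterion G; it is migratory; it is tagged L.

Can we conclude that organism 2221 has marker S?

No

Forward chaining from the given facts derives: is in category U, has feathers, is in state M, is warm-blooded, can fly, is a predator, is in state Y, meets criterion F, is in category J, is in state N, has attribute V, has a backbone, has gills, carries flag X, satisfies condition D, is in category Q, satisfies condition A, is classified as H.
The only rule concluding "it has marker S" is R13, which needs "it is tagged E"; that is never established.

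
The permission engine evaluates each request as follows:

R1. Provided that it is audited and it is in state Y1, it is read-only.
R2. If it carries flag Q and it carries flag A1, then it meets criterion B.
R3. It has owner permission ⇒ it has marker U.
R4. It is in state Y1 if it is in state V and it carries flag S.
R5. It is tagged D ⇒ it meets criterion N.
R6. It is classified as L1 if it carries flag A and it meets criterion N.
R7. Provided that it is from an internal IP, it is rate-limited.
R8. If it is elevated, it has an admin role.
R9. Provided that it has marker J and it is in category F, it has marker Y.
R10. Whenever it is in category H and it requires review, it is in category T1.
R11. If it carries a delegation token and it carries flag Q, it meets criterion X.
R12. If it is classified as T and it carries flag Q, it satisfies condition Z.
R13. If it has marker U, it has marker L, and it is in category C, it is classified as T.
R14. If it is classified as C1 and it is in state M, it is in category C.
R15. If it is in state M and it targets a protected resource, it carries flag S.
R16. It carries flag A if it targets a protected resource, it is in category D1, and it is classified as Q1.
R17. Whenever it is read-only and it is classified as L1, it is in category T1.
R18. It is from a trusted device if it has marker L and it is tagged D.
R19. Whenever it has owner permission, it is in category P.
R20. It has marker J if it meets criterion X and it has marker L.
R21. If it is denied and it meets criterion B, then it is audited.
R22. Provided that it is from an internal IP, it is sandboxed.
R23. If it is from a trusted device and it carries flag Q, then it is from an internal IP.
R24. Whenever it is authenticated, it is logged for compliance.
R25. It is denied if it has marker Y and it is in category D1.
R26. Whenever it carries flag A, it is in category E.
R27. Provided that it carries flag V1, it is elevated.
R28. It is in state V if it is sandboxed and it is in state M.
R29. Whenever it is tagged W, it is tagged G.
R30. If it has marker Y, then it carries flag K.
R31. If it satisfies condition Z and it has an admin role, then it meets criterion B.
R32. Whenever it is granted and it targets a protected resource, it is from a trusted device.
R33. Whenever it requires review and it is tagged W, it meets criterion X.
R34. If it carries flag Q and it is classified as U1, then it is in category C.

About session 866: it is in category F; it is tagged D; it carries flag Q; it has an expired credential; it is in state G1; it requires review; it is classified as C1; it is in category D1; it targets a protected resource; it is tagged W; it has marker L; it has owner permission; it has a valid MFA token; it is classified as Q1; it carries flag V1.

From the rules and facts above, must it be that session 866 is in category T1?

Forward chaining from the given facts derives: has marker U, meets criterion N, carries flag A, is from a trusted device, is in category P, is from an internal IP, is in category E, is elevated, is tagged G, meets criterion X, is classified as L1, is rate-limited, has an admin role, has marker J, is sandboxed, has marker Y, is denied, carries flag K.
Rules concluding "it is in category T1": R10 needs "it is in category H"; R17 needs "it is read-only" — none of these are established.

No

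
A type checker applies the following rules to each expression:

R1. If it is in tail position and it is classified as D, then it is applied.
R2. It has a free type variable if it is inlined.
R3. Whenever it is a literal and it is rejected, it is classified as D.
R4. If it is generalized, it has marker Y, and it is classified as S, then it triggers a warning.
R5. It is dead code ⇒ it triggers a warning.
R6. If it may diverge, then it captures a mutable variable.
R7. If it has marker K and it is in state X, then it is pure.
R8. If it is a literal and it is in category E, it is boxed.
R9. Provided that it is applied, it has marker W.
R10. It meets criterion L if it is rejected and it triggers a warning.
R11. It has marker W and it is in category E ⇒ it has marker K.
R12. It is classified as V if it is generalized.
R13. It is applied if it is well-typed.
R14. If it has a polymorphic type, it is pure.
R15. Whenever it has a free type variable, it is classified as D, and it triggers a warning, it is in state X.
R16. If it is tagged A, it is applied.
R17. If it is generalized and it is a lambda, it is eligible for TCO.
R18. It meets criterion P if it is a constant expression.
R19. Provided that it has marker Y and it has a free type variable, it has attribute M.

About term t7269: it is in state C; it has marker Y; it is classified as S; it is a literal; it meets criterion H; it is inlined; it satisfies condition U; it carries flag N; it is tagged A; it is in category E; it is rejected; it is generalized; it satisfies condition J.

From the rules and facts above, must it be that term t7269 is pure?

Yes

By R2 (it is inlined): it has a free type variable.
By R3 (it is a literal, it is rejected): it is classified as D.
By R4 (it is generalized, it has marker Y, it is classified as S): it triggers a warning.
By R15 (it has a free type variable, it is classified as D, it triggers a warning): it is in state X.
By R16 (it is tagged A): it is applied.
By R9 (it is applied): it has marker W.
By R11 (it has marker W, it is in category E): it has marker K.
By R7 (it has marker K, it is in state X): it is pure.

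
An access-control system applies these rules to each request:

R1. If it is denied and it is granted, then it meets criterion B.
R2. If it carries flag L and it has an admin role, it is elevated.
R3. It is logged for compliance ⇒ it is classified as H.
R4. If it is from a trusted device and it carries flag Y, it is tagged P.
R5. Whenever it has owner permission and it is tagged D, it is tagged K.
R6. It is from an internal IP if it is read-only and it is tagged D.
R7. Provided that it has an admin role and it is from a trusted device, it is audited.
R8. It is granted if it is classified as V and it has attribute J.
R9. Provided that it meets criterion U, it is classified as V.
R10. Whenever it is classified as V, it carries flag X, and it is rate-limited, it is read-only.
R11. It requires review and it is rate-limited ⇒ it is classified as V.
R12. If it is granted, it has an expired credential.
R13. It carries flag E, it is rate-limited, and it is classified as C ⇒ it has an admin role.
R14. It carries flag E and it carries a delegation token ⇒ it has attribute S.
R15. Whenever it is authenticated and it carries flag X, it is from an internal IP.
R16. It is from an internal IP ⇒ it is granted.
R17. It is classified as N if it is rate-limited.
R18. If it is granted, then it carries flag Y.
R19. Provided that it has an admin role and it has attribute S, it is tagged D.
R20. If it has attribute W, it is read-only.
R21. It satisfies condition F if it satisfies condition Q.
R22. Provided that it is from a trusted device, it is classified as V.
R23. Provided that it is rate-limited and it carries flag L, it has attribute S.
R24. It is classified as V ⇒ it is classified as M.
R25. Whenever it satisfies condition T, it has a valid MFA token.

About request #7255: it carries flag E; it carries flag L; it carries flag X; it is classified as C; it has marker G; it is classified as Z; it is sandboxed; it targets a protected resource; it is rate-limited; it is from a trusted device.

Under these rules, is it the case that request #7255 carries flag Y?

Yes

By R13 (it carries flag E, it is rate-limited, it is classified as C): it has an admin role.
By R22 (it is from a trusted device): it is classified as V.
By R23 (it is rate-limited, it carries flag L): it has attribute S.
By R10 (it is classified as V, it carries flag X, it is rate-limited): it is read-only.
By R19 (it has an admin role, it has attribute S): it is tagged D.
By R6 (it is read-only, it is tagged D): it is from an internal IP.
By R16 (it is from an internal IP): it is granted.
By R18 (it is granted): it carries flag Y.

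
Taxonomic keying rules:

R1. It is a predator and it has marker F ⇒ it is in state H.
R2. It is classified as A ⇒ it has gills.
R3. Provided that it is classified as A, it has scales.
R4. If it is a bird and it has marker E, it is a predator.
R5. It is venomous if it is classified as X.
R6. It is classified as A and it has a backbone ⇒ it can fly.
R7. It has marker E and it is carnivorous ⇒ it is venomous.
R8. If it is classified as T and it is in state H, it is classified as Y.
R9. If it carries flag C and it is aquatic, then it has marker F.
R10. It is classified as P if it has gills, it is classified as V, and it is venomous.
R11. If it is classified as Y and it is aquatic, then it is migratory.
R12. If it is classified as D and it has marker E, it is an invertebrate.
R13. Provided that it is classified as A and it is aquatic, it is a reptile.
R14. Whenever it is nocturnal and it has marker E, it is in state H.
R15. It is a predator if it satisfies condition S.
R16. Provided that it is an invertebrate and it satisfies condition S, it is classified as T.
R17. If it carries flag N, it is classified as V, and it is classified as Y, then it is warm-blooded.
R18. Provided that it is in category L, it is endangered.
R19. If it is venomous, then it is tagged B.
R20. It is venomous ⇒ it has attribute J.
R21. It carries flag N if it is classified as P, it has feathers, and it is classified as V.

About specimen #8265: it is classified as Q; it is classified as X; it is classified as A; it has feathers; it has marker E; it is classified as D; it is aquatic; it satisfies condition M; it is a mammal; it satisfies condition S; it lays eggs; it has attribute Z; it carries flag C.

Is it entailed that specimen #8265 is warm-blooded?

No

Forward chaining from the given facts derives: has gills, has scales, is venomous, has marker F, is an invertebrate, is a reptile, is a predator, is classified as T, is tagged B, has attribute J, is in state H, is classified as Y, is migratory.
The only rule concluding "it is warm-blooded" is R17, which needs "it carries flag N"; that is never established.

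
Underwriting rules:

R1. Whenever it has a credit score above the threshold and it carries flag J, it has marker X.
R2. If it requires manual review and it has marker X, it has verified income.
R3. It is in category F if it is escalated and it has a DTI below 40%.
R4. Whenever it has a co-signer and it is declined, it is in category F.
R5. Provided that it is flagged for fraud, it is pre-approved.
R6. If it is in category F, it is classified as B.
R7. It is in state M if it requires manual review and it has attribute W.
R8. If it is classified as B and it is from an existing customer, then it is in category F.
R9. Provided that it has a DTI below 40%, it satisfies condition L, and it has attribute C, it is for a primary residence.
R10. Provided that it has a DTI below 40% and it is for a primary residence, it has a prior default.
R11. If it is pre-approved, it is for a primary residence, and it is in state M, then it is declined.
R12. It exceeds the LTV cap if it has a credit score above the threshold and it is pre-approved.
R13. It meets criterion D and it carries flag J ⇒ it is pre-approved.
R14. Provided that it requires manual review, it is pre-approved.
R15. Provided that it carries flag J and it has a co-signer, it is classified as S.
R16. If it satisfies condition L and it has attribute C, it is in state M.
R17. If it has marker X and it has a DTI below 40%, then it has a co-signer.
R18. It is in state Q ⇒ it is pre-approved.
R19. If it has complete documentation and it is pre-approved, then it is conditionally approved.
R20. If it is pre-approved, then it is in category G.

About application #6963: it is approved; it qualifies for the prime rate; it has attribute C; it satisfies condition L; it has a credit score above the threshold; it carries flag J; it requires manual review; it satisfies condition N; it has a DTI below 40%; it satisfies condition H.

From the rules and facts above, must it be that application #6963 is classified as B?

Yes

By R1 (it has a credit score above the threshold, it carries flag J): it has marker X.
By R9 (it has a DTI below 40%, it satisfies condition L, it has attribute C): it is for a primary residence.
By R14 (it requires manual review): it is pre-approved.
By R16 (it satisfies condition L, it has attribute C): it is in state M.
By R17 (it has marker X, it has a DTI below 40%): it has a co-signer.
By R11 (it is pre-approved, it is for a primary residence, it is in state M): it is declined.
By R4 (it has a co-signer, it is declined): it is in category F.
By R6 (it is in category F): it is classified as B.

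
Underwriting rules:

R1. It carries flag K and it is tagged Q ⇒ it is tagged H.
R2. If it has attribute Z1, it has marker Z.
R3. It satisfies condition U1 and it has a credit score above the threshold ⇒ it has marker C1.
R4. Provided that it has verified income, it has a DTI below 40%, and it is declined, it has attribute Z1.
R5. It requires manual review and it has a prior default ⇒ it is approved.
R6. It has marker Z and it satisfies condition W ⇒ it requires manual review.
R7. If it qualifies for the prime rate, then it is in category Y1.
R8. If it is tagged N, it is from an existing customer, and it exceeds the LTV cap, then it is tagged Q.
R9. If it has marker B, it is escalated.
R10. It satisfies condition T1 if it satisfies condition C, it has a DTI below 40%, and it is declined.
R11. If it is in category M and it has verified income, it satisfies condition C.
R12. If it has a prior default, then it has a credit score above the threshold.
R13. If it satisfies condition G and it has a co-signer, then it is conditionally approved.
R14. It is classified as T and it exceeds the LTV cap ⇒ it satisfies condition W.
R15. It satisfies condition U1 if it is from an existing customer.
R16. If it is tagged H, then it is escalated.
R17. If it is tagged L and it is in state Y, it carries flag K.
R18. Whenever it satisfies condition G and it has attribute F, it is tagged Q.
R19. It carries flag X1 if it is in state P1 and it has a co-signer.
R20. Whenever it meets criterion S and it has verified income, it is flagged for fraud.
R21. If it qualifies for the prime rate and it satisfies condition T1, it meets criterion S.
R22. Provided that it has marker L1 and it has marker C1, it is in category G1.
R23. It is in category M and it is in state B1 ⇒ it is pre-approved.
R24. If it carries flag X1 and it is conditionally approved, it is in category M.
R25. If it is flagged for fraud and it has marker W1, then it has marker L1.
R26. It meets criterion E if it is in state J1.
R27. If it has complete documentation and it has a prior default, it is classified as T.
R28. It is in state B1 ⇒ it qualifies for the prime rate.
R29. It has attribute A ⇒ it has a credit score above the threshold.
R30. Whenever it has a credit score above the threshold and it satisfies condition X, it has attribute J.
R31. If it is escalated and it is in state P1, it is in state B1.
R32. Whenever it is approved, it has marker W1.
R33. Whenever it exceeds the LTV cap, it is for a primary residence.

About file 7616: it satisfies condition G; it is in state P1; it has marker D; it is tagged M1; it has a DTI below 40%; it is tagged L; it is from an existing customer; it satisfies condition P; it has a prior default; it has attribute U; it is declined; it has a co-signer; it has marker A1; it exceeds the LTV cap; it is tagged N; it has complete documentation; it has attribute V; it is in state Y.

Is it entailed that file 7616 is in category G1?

Forward chaining from the given facts derives: is tagged Q, has a credit score above the threshold, is conditionally approved, satisfies condition U1, carries flag K, carries flag X1, is in category M, is classified as T, is for a primary residence, is tagged H, has marker C1, satisfies condition W, is escalated, is in state B1, is pre-approved, qualifies for the prime rate, is in category Y1.
The only rule concluding "it is in category G1" is R22, which needs "it has marker L1"; that is never established.

No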